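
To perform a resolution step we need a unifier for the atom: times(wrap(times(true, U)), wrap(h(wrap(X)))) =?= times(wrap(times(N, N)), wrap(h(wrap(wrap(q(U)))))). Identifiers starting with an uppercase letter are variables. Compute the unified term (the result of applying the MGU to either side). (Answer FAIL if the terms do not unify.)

times(wrap(times(true, true)), wrap(h(wrap(wrap(q(true))))))

Decompose times/2: wrap(times(true, U)) =?= wrap(times(N, N)),  wrap(h(wrap(X))) =?= wrap(h(wrap(wrap(q(U))))).
Decompose wrap/1: times(true, U) =?= times(N, N).
Decompose times/2: true =?= N,  U =?= N.
Bind N := true; substituting into the one remaining equation that mentions N gives: U =?= true.
Bind U := true; substituting into the remaining equation gives: wrap(h(wrap(X))) =?= wrap(h(wrap(wrap(q(true))))).
Decompose wrap/1: h(wrap(X)) =?= h(wrap(wrap(q(true)))).
Decompose h/1: wrap(X) =?= wrap(wrap(q(true))).
Decompose wrap/1: X =?= wrap(q(true)).
Bind X := wrap(q(true)).
Applying the MGU to either side gives times(wrap(times(true, true)), wrap(h(wrap(wrap(q(true)))))).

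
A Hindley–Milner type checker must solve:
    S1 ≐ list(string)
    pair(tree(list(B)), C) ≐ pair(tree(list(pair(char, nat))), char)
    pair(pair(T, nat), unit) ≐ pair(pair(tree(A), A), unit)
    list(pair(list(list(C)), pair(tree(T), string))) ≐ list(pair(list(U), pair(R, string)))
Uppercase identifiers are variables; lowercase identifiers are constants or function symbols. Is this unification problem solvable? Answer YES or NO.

YES

Bind S1 := list(string); no other remaining equation mentions S1.
Decompose pair/2: tree(list(B)) ≐ tree(list(pair(char, nat))),  C ≐ char.
Decompose tree/1: list(B) ≐ list(pair(char, nat)).
Decompose list/1: B ≐ pair(char, nat).
Bind B := pair(char, nat); no other remaining equation mentions B.
Bind C := char; substituting into the one remaining equation that mentions C gives: list(pair(list(list(char)), pair(tree(T), string))) ≐ list(pair(list(U), pair(R, string))).
Decompose pair/2: pair(T, nat) ≐ pair(tree(A), A),  unit ≐ unit.
Decompose pair/2: T ≐ tree(A),  nat ≐ A.
Bind T := tree(A); substituting into the one remaining equation that mentions T gives: list(pair(list(list(char)), pair(tree(tree(A)), string))) ≐ list(pair(list(U), pair(R, string))).
Bind A := nat; substituting into the one remaining equation that mentions A gives: list(pair(list(list(char)), pair(tree(tree(nat)), string))) ≐ list(pair(list(U), pair(R, string))). Substituting into the earlier binding gives T := tree(nat).
Delete trivial equation unit ≐ unit.
Decompose list/1: pair(list(list(char)), pair(tree(tree(nat)), string)) ≐ pair(list(U), pair(R, string)).
Decompose pair/2: list(list(char)) ≐ list(U),  pair(tree(tree(nat)), string) ≐ pair(R, string).
Decompose list/1: list(char) ≐ U.
Bind U := list(char); no other remaining equation mentions U.
Decompose pair/2: tree(tree(nat)) ≐ R,  string ≐ string.
Bind R := tree(tree(nat)); no other remaining equation mentions R.
Delete trivial equation string ≐ string.
No equations remain and no clash or occurs-check failure arose, so a unifier exists.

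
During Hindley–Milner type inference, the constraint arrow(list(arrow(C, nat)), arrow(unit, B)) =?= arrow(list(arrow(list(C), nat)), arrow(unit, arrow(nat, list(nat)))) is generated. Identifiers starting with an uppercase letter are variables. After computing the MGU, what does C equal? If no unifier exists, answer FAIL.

Decompose arrow/2: list(arrow(C, nat)) =?= list(arrow(list(C), nat)),  arrow(unit, B) =?= arrow(unit, arrow(nat, list(nat))).
Decompose list/1: arrow(C, nat) =?= arrow(list(C), nat).
Decompose arrow/2: C =?= list(C),  nat =?= nat.
Occurs check fails: C occurs in list(C); the equation C =?= list(C) has no finite solution.

FAIL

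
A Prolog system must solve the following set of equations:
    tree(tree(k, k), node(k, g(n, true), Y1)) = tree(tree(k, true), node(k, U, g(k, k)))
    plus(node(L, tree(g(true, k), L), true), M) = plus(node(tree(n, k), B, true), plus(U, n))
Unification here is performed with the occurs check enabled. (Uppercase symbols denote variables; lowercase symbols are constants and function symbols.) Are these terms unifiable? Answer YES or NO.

Decompose tree/2: tree(k, k) = tree(k, true),  node(k, g(n, true), Y1) = node(k, U, g(k, k)).
Decompose tree/2: k = k,  k = true.
Delete trivial equation k = k.
Clash: constants k and true differ; no unifier exists.

NO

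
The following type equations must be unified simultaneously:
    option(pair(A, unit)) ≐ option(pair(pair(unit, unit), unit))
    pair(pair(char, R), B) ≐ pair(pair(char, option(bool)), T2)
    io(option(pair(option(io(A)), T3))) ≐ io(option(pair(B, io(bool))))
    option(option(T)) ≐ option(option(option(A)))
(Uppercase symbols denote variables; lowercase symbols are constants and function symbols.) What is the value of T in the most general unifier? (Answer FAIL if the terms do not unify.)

Decompose option/1: pair(A, unit) ≐ pair(pair(unit, unit), unit).
Decompose pair/2: A ≐ pair(unit, unit),  unit ≐ unit.
Bind A := pair(unit, unit); substituting into the 2 remaining equations that mention A gives: io(option(pair(option(io(pair(unit, unit))), T3))) ≐ io(option(pair(B, io(bool)))),  option(option(T)) ≐ option(option(option(pair(unit, unit)))).
Delete trivial equation unit ≐ unit.
Decompose pair/2: pair(char, R) ≐ pair(char, option(bool)),  B ≐ T2.
Decompose pair/2: char ≐ char,  R ≐ option(bool).
Delete trivial equation char ≐ char.
Bind R := option(bool); no other remaining equation mentions R.
Bind B := T2; substituting into the one remaining equation that mentions B gives: io(option(pair(option(io(pair(unit, unit))), T3))) ≐ io(option(pair(T2, io(bool)))).
Decompose io/1: option(pair(option(io(pair(unit, unit))), T3)) ≐ option(pair(T2, io(bool))).
Decompose option/1: pair(option(io(pair(unit, unit))), T3) ≐ pair(T2, io(bool)).
Decompose pair/2: option(io(pair(unit, unit))) ≐ T2,  T3 ≐ io(bool).
Bind T2 := option(io(pair(unit, unit))); no other remaining equation mentions T2. Substituting into the earlier binding gives B := option(io(pair(unit, unit))).
Bind T3 := io(bool); no other remaining equation mentions T3.
Decompose option/1: option(T) ≐ option(option(pair(unit, unit))).
Decompose option/1: T ≐ option(pair(unit, unit)).
Bind T := option(pair(unit, unit)).
MGU = { A := pair(unit, unit), R := option(bool), B := option(io(pair(unit, unit))), T2 := option(io(pair(unit, unit))), T3 := io(bool), T := option(pair(unit, unit)) }, so T := option(pair(unit, unit)).

option(pair(unit, unit))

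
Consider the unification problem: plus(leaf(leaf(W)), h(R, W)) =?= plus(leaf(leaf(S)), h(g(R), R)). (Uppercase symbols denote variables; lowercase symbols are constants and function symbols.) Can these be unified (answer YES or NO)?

NO

Decompose plus/2: leaf(leaf(W)) =?= leaf(leaf(S)),  h(R, W) =?= h(g(R), R).
Decompose leaf/1: leaf(W) =?= leaf(S).
Decompose leaf/1: W =?= S.
Bind W := S; substituting into the remaining equation gives: h(R, S) =?= h(g(R), R).
Decompose h/2: R =?= g(R),  S =?= R.
Occurs check fails: R occurs in g(R); the equation R =?= g(R) has no finite solution.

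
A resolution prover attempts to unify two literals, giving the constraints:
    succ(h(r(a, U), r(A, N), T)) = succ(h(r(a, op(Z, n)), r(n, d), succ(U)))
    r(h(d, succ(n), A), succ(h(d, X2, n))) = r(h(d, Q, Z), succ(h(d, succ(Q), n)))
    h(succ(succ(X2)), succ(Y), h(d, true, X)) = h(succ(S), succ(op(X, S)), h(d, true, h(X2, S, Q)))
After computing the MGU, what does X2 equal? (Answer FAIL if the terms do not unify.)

succ(succ(n))

Decompose succ/1: h(r(a, U), r(A, N), T) = h(r(a, op(Z, n)), r(n, d), succ(U)).
Decompose h/3: r(a, U) = r(a, op(Z, n)),  r(A, N) = r(n, d),  T = succ(U).
Decompose r/2: a = a,  U = op(Z, n).
Delete trivial equation a = a.
Bind U := op(Z, n); substituting into the one remaining equation that mentions U gives: T = succ(op(Z, n)).
Decompose r/2: A = n,  N = d.
Bind A := n; substituting into the one remaining equation that mentions A gives: r(h(d, succ(n), n), succ(h(d, X2, n))) = r(h(d, Q, Z), succ(h(d, succ(Q), n))).
Bind N := d; no other remaining equation mentions N.
Bind T := succ(op(Z, n)); no other remaining equation mentions T.
Decompose r/2: h(d, succ(n), n) = h(d, Q, Z),  succ(h(d, X2, n)) = succ(h(d, succ(Q), n)).
Decompose h/3: d = d,  succ(n) = Q,  n = Z.
Delete trivial equation d = d.
Bind Q := succ(n); substituting into the 2 remaining equations that mention Q gives: succ(h(d, X2, n)) = succ(h(d, succ(succ(n)), n)),  h(succ(succ(X2)), succ(Y), h(d, true, X)) = h(succ(S), succ(op(X, S)), h(d, true, h(X2, S, succ(n)))).
Bind Z := n; no other remaining equation mentions Z. Substituting into the earlier bindings gives U := op(n, n), T := succ(op(n, n)).
Decompose succ/1: h(d, X2, n) = h(d, succ(succ(n)), n).
Decompose h/3: d = d,  X2 = succ(succ(n)),  n = n.
Delete trivial equation d = d.
Bind X2 := succ(succ(n)); substituting into the one remaining equation that mentions X2 gives: h(succ(succ(succ(succ(n)))), succ(Y), h(d, true, X)) = h(succ(S), succ(op(X, S)), h(d, true, h(succ(succ(n)), S, succ(n)))).
Delete trivial equation n = n.
Decompose h/3: succ(succ(succ(succ(n)))) = succ(S),  succ(Y) = succ(op(X, S)),  h(d, true, X) = h(d, true, h(succ(succ(n)), S, succ(n))).
Decompose succ/1: succ(succ(succ(n))) = S.
Bind S := succ(succ(succ(n))); substituting into the remaining equations gives: succ(Y) = succ(op(X, succ(succ(succ(n))))),  h(d, true, X) = h(d, true, h(succ(succ(n)), succ(succ(succ(n))), succ(n))).
Decompose succ/1: Y = op(X, succ(succ(succ(n)))).
Bind Y := op(X, succ(succ(succ(n)))); no other remaining equation mentions Y.
Decompose h/3: d = d,  true = true,  X = h(succ(succ(n)), succ(succ(succ(n))), succ(n)).
Delete trivial equation d = d.
Delete trivial equation true = true.
Bind X := h(succ(succ(n)), succ(succ(succ(n))), succ(n)). Substituting into the earlier binding gives Y := op(h(succ(succ(n)), succ(succ(succ(n))), succ(n)), succ(succ(succ(n)))).
MGU = { U -> op(n, n), A -> n, N -> d, T -> succ(op(n, n)), Q -> succ(n), Z -> n, X2 -> succ(succ(n)), S -> succ(succ(succ(n))), Y -> op(h(succ(succ(n)), succ(succ(succ(n))), succ(n)), succ(succ(succ(n)))), X -> h(succ(succ(n)), succ(succ(succ(n))), succ(n)) }, so X2 -> succ(succ(n)).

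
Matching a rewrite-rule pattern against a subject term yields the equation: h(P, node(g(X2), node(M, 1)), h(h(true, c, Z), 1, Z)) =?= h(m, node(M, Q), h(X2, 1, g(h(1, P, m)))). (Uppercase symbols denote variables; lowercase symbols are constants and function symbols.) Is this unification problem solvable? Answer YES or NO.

Decompose h/3: P =?= m,  node(g(X2), node(M, 1)) =?= node(M, Q),  h(h(true, c, Z), 1, Z) =?= h(X2, 1, g(h(1, P, m))).
Bind P := m; substituting into the one remaining equation that mentions P gives: h(h(true, c, Z), 1, Z) =?= h(X2, 1, g(h(1, m, m))).
Decompose node/2: g(X2) =?= M,  node(M, 1) =?= Q.
Bind M := g(X2); substituting into the one remaining equation that mentions M gives: node(g(X2), 1) =?= Q.
Bind Q := node(g(X2), 1); no other remaining equation mentions Q.
Decompose h/3: h(true, c, Z) =?= X2,  1 =?= 1,  Z =?= g(h(1, m, m)).
Bind X2 := h(true, c, Z); no other remaining equation mentions X2. Substituting into the earlier bindings gives M := g(h(true, c, Z)), Q := node(g(h(true, c, Z)), 1).
Delete trivial equation 1 =?= 1.
Bind Z := g(h(1, m, m)). Substituting into the earlier bindings gives M := g(h(true, c, g(h(1, m, m)))), Q := node(g(h(true, c, g(h(1, m, m)))), 1), X2 := h(true, c, g(h(1, m, m))).
No equations remain and no clash or occurs-check failure arose, so a unifier exists.

YES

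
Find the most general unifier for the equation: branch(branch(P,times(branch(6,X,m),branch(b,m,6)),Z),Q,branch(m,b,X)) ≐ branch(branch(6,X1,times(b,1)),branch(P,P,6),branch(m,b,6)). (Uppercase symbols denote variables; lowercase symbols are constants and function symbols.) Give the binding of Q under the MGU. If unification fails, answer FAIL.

branch(6,6,6)

Decompose branch/3: branch(P,times(branch(6,X,m),branch(b,m,6)),Z) ≐ branch(6,X1,times(b,1)),  Q ≐ branch(P,P,6),  branch(m,b,X) ≐ branch(m,b,6).
Decompose branch/3: P ≐ 6,  times(branch(6,X,m),branch(b,m,6)) ≐ X1,  Z ≐ times(b,1).
Bind P := 6; substituting into the one remaining equation that mentions P gives: Q ≐ branch(6,6,6).
Bind X1 := times(branch(6,X,m),branch(b,m,6)); no other remaining equation mentions X1.
Bind Z := times(b,1); no other remaining equation mentions Z.
Bind Q := branch(6,6,6); no other remaining equation mentions Q.
Decompose branch/3: m ≐ m,  b ≐ b,  X ≐ 6.
Delete trivial equation m ≐ m.
Delete trivial equation b ≐ b.
Bind X := 6. Substituting into the earlier binding gives X1 := times(branch(6,6,m),branch(b,m,6)).
MGU = { P := 6, X1 := times(branch(6,6,m),branch(b,m,6)), Z := times(b,1), Q := branch(6,6,6), X := 6 }, so Q := branch(6,6,6).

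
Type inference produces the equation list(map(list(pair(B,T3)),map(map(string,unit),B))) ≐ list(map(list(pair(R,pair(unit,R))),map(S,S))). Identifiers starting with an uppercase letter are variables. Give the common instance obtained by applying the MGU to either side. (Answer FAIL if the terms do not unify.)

list(map(list(pair(map(string,unit),pair(unit,map(string,unit)))),map(map(string,unit),map(string,unit))))

Decompose list/1: map(list(pair(B,T3)),map(map(string,unit),B)) ≐ map(list(pair(R,pair(unit,R))),map(S,S)).
Decompose map/2: list(pair(B,T3)) ≐ list(pair(R,pair(unit,R))),  map(map(string,unit),B) ≐ map(S,S).
Decompose list/1: pair(B,T3) ≐ pair(R,pair(unit,R)).
Decompose pair/2: B ≐ R,  T3 ≐ pair(unit,R).
Bind B := R; substituting into the one remaining equation that mentions B gives: map(map(string,unit),R) ≐ map(S,S).
Bind T3 := pair(unit,R); no other remaining equation mentions T3.
Decompose map/2: map(string,unit) ≐ S,  R ≐ S.
Bind S := map(string,unit); substituting into the remaining equation gives: R ≐ map(string,unit).
Bind R := map(string,unit). Substituting into the earlier bindings gives B := map(string,unit), T3 := pair(unit,map(string,unit)).
Applying the MGU to either side gives list(map(list(pair(map(string,unit),pair(unit,map(string,unit)))),map(map(string,unit),map(string,unit)))).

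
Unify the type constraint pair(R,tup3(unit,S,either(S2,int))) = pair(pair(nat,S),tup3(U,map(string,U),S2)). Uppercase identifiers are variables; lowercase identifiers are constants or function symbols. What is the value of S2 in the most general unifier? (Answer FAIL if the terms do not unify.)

FAIL

Decompose pair/2: R = pair(nat,S),  tup3(unit,S,either(S2,int)) = tup3(U,map(string,U),S2).
Bind R := pair(nat,S); no other remaining equation mentions R.
Decompose tup3/3: unit = U,  S = map(string,U),  either(S2,int) = S2.
Bind U := unit; substituting into the one remaining equation that mentions U gives: S = map(string,unit).
Bind S := map(string,unit); no other remaining equation mentions S. Substituting into the earlier binding gives R := pair(nat,map(string,unit)).
Occurs check fails: S2 occurs in either(S2,int); the equation S2 = either(S2,int) has no finite solution.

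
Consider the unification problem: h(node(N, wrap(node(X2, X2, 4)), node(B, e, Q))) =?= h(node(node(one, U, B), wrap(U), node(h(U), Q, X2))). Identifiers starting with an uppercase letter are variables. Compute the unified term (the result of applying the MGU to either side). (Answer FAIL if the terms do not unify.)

h(node(node(one, node(e, e, 4), h(node(e, e, 4))), wrap(node(e, e, 4)), node(h(node(e, e, 4)), e, e)))

Decompose h/1: node(N, wrap(node(X2, X2, 4)), node(B, e, Q)) =?= node(node(one, U, B), wrap(U), node(h(U), Q, X2)).
Decompose node/3: N =?= node(one, U, B),  wrap(node(X2, X2, 4)) =?= wrap(U),  node(B, e, Q) =?= node(h(U), Q, X2).
Bind N := node(one, U, B); no other remaining equation mentions N.
Decompose wrap/1: node(X2, X2, 4) =?= U.
Bind U := node(X2, X2, 4); substituting into the remaining equation gives: node(B, e, Q) =?= node(h(node(X2, X2, 4)), Q, X2). Substituting into the earlier binding gives N := node(one, node(X2, X2, 4), B).
Decompose node/3: B =?= h(node(X2, X2, 4)),  e =?= Q,  Q =?= X2.
Bind B := h(node(X2, X2, 4)); no other remaining equation mentions B. Substituting into the earlier binding gives N := node(one, node(X2, X2, 4), h(node(X2, X2, 4))).
Bind Q := e; substituting into the remaining equation gives: e =?= X2.
Bind X2 := e. Substituting into the earlier bindings gives N := node(one, node(e, e, 4), h(node(e, e, 4))), U := node(e, e, 4), B := h(node(e, e, 4)).
Applying the MGU to either side gives h(node(node(one, node(e, e, 4), h(node(e, e, 4))), wrap(node(e, e, 4)), node(h(node(e, e, 4)), e, e))).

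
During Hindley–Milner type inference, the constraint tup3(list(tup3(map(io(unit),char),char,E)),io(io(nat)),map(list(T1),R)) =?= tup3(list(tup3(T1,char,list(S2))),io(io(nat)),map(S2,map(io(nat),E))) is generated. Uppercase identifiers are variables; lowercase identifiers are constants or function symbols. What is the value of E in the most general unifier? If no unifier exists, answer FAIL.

Decompose tup3/3: list(tup3(map(io(unit),char),char,E)) =?= list(tup3(T1,char,list(S2))),  io(io(nat)) =?= io(io(nat)),  map(list(T1),R) =?= map(S2,map(io(nat),E)).
Decompose list/1: tup3(map(io(unit),char),char,E) =?= tup3(T1,char,list(S2)).
Decompose tup3/3: map(io(unit),char) =?= T1,  char =?= char,  E =?= list(S2).
Bind T1 := map(io(unit),char); substituting into the one remaining equation that mentions T1 gives: map(list(map(io(unit),char)),R) =?= map(S2,map(io(nat),E)).
Delete trivial equation char =?= char.
Bind E := list(S2); substituting into the one remaining equation that mentions E gives: map(list(map(io(unit),char)),R) =?= map(S2,map(io(nat),list(S2))).
Delete trivial equation io(io(nat)) =?= io(io(nat)).
Decompose map/2: list(map(io(unit),char)) =?= S2,  R =?= map(io(nat),list(S2)).
Bind S2 := list(map(io(unit),char)); substituting into the remaining equation gives: R =?= map(io(nat),list(list(map(io(unit),char)))). Substituting into the earlier binding gives E := list(list(map(io(unit),char))).
Bind R := map(io(nat),list(list(map(io(unit),char)))).
MGU = { T1 ↦ map(io(unit),char), E ↦ list(list(map(io(unit),char))), S2 ↦ list(map(io(unit),char)), R ↦ map(io(nat),list(list(map(io(unit),char)))) }, so E ↦ list(list(map(io(unit),char))).

list(list(map(io(unit),char)))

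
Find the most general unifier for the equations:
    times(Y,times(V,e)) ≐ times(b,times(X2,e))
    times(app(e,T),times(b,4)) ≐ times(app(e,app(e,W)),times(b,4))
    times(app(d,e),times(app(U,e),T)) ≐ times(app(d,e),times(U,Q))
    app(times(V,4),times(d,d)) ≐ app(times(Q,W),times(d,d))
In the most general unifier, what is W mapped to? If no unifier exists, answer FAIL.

Decompose times/2: Y ≐ b,  times(V,e) ≐ times(X2,e).
Bind Y := b; no other remaining equation mentions Y.
Decompose times/2: V ≐ X2,  e ≐ e.
Bind V := X2; substituting into the one remaining equation that mentions V gives: app(times(X2,4),times(d,d)) ≐ app(times(Q,W),times(d,d)).
Delete trivial equation e ≐ e.
Decompose times/2: app(e,T) ≐ app(e,app(e,W)),  times(b,4) ≐ times(b,4).
Decompose app/2: e ≐ e,  T ≐ app(e,W).
Delete trivial equation e ≐ e.
Bind T := app(e,W); substituting into the one remaining equation that mentions T gives: times(app(d,e),times(app(U,e),app(e,W))) ≐ times(app(d,e),times(U,Q)).
Delete trivial equation times(b,4) ≐ times(b,4).
Decompose times/2: app(d,e) ≐ app(d,e),  times(app(U,e),app(e,W)) ≐ times(U,Q).
Delete trivial equation app(d,e) ≐ app(d,e).
Decompose times/2: app(U,e) ≐ U,  app(e,W) ≐ Q.
Occurs check fails: U occurs in app(U,e); the equation U ≐ app(U,e) has no finite solution.

FAIL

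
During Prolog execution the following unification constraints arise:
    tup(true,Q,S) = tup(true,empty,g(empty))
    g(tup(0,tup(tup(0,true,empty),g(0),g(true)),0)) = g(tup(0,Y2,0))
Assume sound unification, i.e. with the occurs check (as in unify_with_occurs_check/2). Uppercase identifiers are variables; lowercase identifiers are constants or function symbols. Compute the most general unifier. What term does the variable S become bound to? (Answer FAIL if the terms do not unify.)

Decompose tup/3: true = true,  Q = empty,  S = g(empty).
Delete trivial equation true = true.
Bind Q := empty; no other remaining equation mentions Q.
Bind S := g(empty); no other remaining equation mentions S.
Decompose g/1: tup(0,tup(tup(0,true,empty),g(0),g(true)),0) = tup(0,Y2,0).
Decompose tup/3: 0 = 0,  tup(tup(0,true,empty),g(0),g(true)) = Y2,  0 = 0.
Delete trivial equation 0 = 0.
Bind Y2 := tup(tup(0,true,empty),g(0),g(true)); no other remaining equation mentions Y2.
Delete trivial equation 0 = 0.
MGU = { Q ↦ empty, S ↦ g(empty), Y2 ↦ tup(tup(0,true,empty),g(0),g(true)) }, so S ↦ g(empty).

g(empty)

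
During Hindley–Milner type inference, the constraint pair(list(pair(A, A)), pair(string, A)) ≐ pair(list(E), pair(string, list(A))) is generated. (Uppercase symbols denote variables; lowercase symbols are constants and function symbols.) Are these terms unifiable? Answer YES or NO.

NO

Decompose pair/2: list(pair(A, A)) ≐ list(E),  pair(string, A) ≐ pair(string, list(A)).
Decompose list/1: pair(A, A) ≐ E.
Bind E := pair(A, A); no other remaining equation mentions E.
Decompose pair/2: string ≐ string,  A ≐ list(A).
Delete trivial equation string ≐ string.
Occurs check fails: A occurs in list(A); the equation A ≐ list(A) has no finite solution.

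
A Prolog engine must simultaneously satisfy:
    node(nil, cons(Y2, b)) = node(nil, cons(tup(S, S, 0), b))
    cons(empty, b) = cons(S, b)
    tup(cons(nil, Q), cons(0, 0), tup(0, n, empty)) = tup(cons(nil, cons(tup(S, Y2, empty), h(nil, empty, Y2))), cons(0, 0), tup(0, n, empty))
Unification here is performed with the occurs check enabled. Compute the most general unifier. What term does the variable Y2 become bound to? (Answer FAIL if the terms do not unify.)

tup(empty, empty, 0)

Decompose node/2: nil = nil,  cons(Y2, b) = cons(tup(S, S, 0), b).
Delete trivial equation nil = nil.
Decompose cons/2: Y2 = tup(S, S, 0),  b = b.
Bind Y2 := tup(S, S, 0); substituting into the one remaining equation that mentions Y2 gives: tup(cons(nil, Q), cons(0, 0), tup(0, n, empty)) = tup(cons(nil, cons(tup(S, tup(S, S, 0), empty), h(nil, empty, tup(S, S, 0)))), cons(0, 0), tup(0, n, empty)).
Delete trivial equation b = b.
Decompose cons/2: empty = S,  b = b.
Bind S := empty; substituting into the one remaining equation that mentions S gives: tup(cons(nil, Q), cons(0, 0), tup(0, n, empty)) = tup(cons(nil, cons(tup(empty, tup(empty, empty, 0), empty), h(nil, empty, tup(empty, empty, 0)))), cons(0, 0), tup(0, n, empty)). Substituting into the earlier binding gives Y2 := tup(empty, empty, 0).
Delete trivial equation b = b.
Decompose tup/3: cons(nil, Q) = cons(nil, cons(tup(empty, tup(empty, empty, 0), empty), h(nil, empty, tup(empty, empty, 0)))),  cons(0, 0) = cons(0, 0),  tup(0, n, empty) = tup(0, n, empty).
Decompose cons/2: nil = nil,  Q = cons(tup(empty, tup(empty, empty, 0), empty), h(nil, empty, tup(empty, empty, 0))).
Delete trivial equation nil = nil.
Bind Q := cons(tup(empty, tup(empty, empty, 0), empty), h(nil, empty, tup(empty, empty, 0))); no other remaining equation mentions Q.
Delete trivial equation cons(0, 0) = cons(0, 0).
Delete trivial equation tup(0, n, empty) = tup(0, n, empty).
MGU = { Y2 -> tup(empty, empty, 0), S -> empty, Q -> cons(tup(empty, tup(empty, empty, 0), empty), h(nil, empty, tup(empty, empty, 0))) }, so Y2 -> tup(empty, empty, 0).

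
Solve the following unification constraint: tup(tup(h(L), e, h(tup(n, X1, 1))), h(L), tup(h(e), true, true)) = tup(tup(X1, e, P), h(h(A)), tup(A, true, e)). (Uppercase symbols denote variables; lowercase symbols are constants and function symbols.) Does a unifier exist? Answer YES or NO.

NO

Decompose tup/3: tup(h(L), e, h(tup(n, X1, 1))) = tup(X1, e, P),  h(L) = h(h(A)),  tup(h(e), true, true) = tup(A, true, e).
Decompose tup/3: h(L) = X1,  e = e,  h(tup(n, X1, 1)) = P.
Bind X1 := h(L); substituting into the one remaining equation that mentions X1 gives: h(tup(n, h(L), 1)) = P.
Delete trivial equation e = e.
Bind P := h(tup(n, h(L), 1)); no other remaining equation mentions P.
Decompose h/1: L = h(A).
Bind L := h(A); no other remaining equation mentions L. Substituting into the earlier bindings gives X1 := h(h(A)), P := h(tup(n, h(h(A)), 1)).
Decompose tup/3: h(e) = A,  true = true,  true = e.
Bind A := h(e); no other remaining equation mentions A. Substituting into the earlier bindings gives X1 := h(h(h(e))), P := h(tup(n, h(h(h(e))), 1)), L := h(h(e)).
Delete trivial equation true = true.
Clash: constants true and e differ; no unifier exists.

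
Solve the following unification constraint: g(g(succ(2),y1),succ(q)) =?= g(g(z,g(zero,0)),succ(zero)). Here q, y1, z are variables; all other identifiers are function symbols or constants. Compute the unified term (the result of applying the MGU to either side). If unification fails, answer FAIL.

g(g(succ(2),g(zero,0)),succ(zero))

Decompose g/2: g(succ(2),y1) =?= g(z,g(zero,0)),  succ(q) =?= succ(zero).
Decompose g/2: succ(2) =?= z,  y1 =?= g(zero,0).
Bind z := succ(2); no other remaining equation mentions z.
Bind y1 := g(zero,0); no other remaining equation mentions y1.
Decompose succ/1: q =?= zero.
Bind q := zero.
Applying the MGU to either side gives g(g(succ(2),g(zero,0)),succ(zero)).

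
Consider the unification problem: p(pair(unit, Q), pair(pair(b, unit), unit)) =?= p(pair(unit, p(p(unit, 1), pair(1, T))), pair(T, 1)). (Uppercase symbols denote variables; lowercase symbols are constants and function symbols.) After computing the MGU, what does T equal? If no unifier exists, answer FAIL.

Decompose p/2: pair(unit, Q) =?= pair(unit, p(p(unit, 1), pair(1, T))),  pair(pair(b, unit), unit) =?= pair(T, 1).
Decompose pair/2: unit =?= unit,  Q =?= p(p(unit, 1), pair(1, T)).
Delete trivial equation unit =?= unit.
Bind Q := p(p(unit, 1), pair(1, T)); no other remaining equation mentions Q.
Decompose pair/2: pair(b, unit) =?= T,  unit =?= 1.
Bind T := pair(b, unit); no other remaining equation mentions T. Substituting into the earlier binding gives Q := p(p(unit, 1), pair(1, pair(b, unit))).
Clash: constants unit and 1 differ; no unifier exists.

FAIL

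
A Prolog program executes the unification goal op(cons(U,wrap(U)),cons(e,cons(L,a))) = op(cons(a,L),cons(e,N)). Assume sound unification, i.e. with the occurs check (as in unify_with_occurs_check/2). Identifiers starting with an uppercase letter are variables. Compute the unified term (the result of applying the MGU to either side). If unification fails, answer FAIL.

op(cons(a,wrap(a)),cons(e,cons(wrap(a),a)))

Decompose op/2: cons(U,wrap(U)) = cons(a,L),  cons(e,cons(L,a)) = cons(e,N).
Decompose cons/2: U = a,  wrap(U) = L.
Bind U := a; substituting into the one remaining equation that mentions U gives: wrap(a) = L.
Bind L := wrap(a); substituting into the remaining equation gives: cons(e,cons(wrap(a),a)) = cons(e,N).
Decompose cons/2: e = e,  cons(wrap(a),a) = N.
Delete trivial equation e = e.
Bind N := cons(wrap(a),a).
Applying the MGU to either side gives op(cons(a,wrap(a)),cons(e,cons(wrap(a),a))).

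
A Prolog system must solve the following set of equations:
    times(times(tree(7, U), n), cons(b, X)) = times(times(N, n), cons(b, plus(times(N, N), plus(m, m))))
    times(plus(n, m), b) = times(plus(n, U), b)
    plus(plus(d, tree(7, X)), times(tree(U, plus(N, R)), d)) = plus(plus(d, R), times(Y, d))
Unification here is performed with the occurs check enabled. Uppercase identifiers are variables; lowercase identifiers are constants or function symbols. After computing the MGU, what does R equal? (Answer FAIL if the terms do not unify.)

Decompose times/2: times(tree(7, U), n) = times(N, n),  cons(b, X) = cons(b, plus(times(N, N), plus(m, m))).
Decompose times/2: tree(7, U) = N,  n = n.
Bind N := tree(7, U); substituting into the 2 remaining equations that mention N gives: cons(b, X) = cons(b, plus(times(tree(7, U), tree(7, U)), plus(m, m))),  plus(plus(d, tree(7, X)), times(tree(U, plus(tree(7, U), R)), d)) = plus(plus(d, R), times(Y, d)).
Delete trivial equation n = n.
Decompose cons/2: b = b,  X = plus(times(tree(7, U), tree(7, U)), plus(m, m)).
Delete trivial equation b = b.
Bind X := plus(times(tree(7, U), tree(7, U)), plus(m, m)); substituting into the one remaining equation that mentions X gives: plus(plus(d, tree(7, plus(times(tree(7, U), tree(7, U)), plus(m, m)))), times(tree(U, plus(tree(7, U), R)), d)) = plus(plus(d, R), times(Y, d)).
Decompose times/2: plus(n, m) = plus(n, U),  b = b.
Decompose plus/2: n = n,  m = U.
Delete trivial equation n = n.
Bind U := m; substituting into the one remaining equation that mentions U gives: plus(plus(d, tree(7, plus(times(tree(7, m), tree(7, m)), plus(m, m)))), times(tree(m, plus(tree(7, m), R)), d)) = plus(plus(d, R), times(Y, d)). Substituting into the earlier bindings gives N := tree(7, m), X := plus(times(tree(7, m), tree(7, m)), plus(m, m)).
Delete trivial equation b = b.
Decompose plus/2: plus(d, tree(7, plus(times(tree(7, m), tree(7, m)), plus(m, m)))) = plus(d, R),  times(tree(m, plus(tree(7, m), R)), d) = times(Y, d).
Decompose plus/2: d = d,  tree(7, plus(times(tree(7, m), tree(7, m)), plus(m, m))) = R.
Delete trivial equation d = d.
Bind R := tree(7, plus(times(tree(7, m), tree(7, m)), plus(m, m))); substituting into the remaining equation gives: times(tree(m, plus(tree(7, m), tree(7, plus(times(tree(7, m), tree(7, m)), plus(m, m))))), d) = times(Y, d).
Decompose times/2: tree(m, plus(tree(7, m), tree(7, plus(times(tree(7, m), tree(7, m)), plus(m, m))))) = Y,  d = d.
Bind Y := tree(m, plus(tree(7, m), tree(7, plus(times(tree(7, m), tree(7, m)), plus(m, m))))); no other remaining equation mentions Y.
Delete trivial equation d = d.
MGU = { N -> tree(7, m), X -> plus(times(tree(7, m), tree(7, m)), plus(m, m)), U -> m, R -> tree(7, plus(times(tree(7, m), tree(7, m)), plus(m, m))), Y -> tree(m, plus(tree(7, m), tree(7, plus(times(tree(7, m), tree(7, m)), plus(m, m))))) }, so R -> tree(7, plus(times(tree(7, m), tree(7, m)), plus(m, m))).

tree(7, plus(times(tree(7, m), tree(7, m)), plus(m, m)))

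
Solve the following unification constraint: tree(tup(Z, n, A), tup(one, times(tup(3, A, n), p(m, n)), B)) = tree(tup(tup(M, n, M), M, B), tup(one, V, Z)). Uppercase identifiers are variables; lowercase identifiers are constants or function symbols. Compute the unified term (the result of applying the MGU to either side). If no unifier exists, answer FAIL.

tree(tup(tup(n, n, n), n, tup(n, n, n)), tup(one, times(tup(3, tup(n, n, n), n), p(m, n)), tup(n, n, n)))

Decompose tree/2: tup(Z, n, A) = tup(tup(M, n, M), M, B),  tup(one, times(tup(3, A, n), p(m, n)), B) = tup(one, V, Z).
Decompose tup/3: Z = tup(M, n, M),  n = M,  A = B.
Bind Z := tup(M, n, M); substituting into the one remaining equation that mentions Z gives: tup(one, times(tup(3, A, n), p(m, n)), B) = tup(one, V, tup(M, n, M)).
Bind M := n; substituting into the one remaining equation that mentions M gives: tup(one, times(tup(3, A, n), p(m, n)), B) = tup(one, V, tup(n, n, n)). Substituting into the earlier binding gives Z := tup(n, n, n).
Bind A := B; substituting into the remaining equation gives: tup(one, times(tup(3, B, n), p(m, n)), B) = tup(one, V, tup(n, n, n)).
Decompose tup/3: one = one,  times(tup(3, B, n), p(m, n)) = V,  B = tup(n, n, n).
Delete trivial equation one = one.
Bind V := times(tup(3, B, n), p(m, n)); no other remaining equation mentions V.
Bind B := tup(n, n, n). Substituting into the earlier bindings gives A := tup(n, n, n), V := times(tup(3, tup(n, n, n), n), p(m, n)).
Applying the MGU to either side gives tree(tup(tup(n, n, n), n, tup(n, n, n)), tup(one, times(tup(3, tup(n, n, n), n), p(m, n)), tup(n, n, n))).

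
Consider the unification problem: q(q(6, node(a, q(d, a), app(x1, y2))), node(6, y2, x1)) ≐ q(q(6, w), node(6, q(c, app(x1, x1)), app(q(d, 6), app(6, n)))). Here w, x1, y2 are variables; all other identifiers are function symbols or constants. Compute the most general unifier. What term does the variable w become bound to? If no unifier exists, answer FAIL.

Decompose q/2: q(6, node(a, q(d, a), app(x1, y2))) ≐ q(6, w),  node(6, y2, x1) ≐ node(6, q(c, app(x1, x1)), app(q(d, 6), app(6, n))).
Decompose q/2: 6 ≐ 6,  node(a, q(d, a), app(x1, y2)) ≐ w.
Delete trivial equation 6 ≐ 6.
Bind w := node(a, q(d, a), app(x1, y2)); no other remaining equation mentions w.
Decompose node/3: 6 ≐ 6,  y2 ≐ q(c, app(x1, x1)),  x1 ≐ app(q(d, 6), app(6, n)).
Delete trivial equation 6 ≐ 6.
Bind y2 := q(c, app(x1, x1)); no other remaining equation mentions y2. Substituting into the earlier binding gives w := node(a, q(d, a), app(x1, q(c, app(x1, x1)))).
Bind x1 := app(q(d, 6), app(6, n)). Substituting into the earlier bindings gives w := node(a, q(d, a), app(app(q(d, 6), app(6, n)), q(c, app(app(q(d, 6), app(6, n)), app(q(d, 6), app(6, n)))))), y2 := q(c, app(app(q(d, 6), app(6, n)), app(q(d, 6), app(6, n)))).
MGU = { w ↦ node(a, q(d, a), app(app(q(d, 6), app(6, n)), q(c, app(app(q(d, 6), app(6, n)), app(q(d, 6), app(6, n)))))), y2 ↦ q(c, app(app(q(d, 6), app(6, n)), app(q(d, 6), app(6, n)))), x1 ↦ app(q(d, 6), app(6, n)) }, so w ↦ node(a, q(d, a), app(app(q(d, 6), app(6, n)), q(c, app(app(q(d, 6), app(6, n)), app(q(d, 6), app(6, n)))))).

node(a, q(d, a), app(app(q(d, 6), app(6, n)), q(c, app(app(q(d, 6), app(6, n)), app(q(d, 6), app(6, n))))))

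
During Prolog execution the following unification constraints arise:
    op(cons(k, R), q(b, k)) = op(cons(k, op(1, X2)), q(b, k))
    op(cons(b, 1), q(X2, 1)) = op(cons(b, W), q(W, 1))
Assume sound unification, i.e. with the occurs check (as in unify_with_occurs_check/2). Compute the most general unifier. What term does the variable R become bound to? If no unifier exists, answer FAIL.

op(1, 1)

Decompose op/2: cons(k, R) = cons(k, op(1, X2)),  q(b, k) = q(b, k).
Decompose cons/2: k = k,  R = op(1, X2).
Delete trivial equation k = k.
Bind R := op(1, X2); no other remaining equation mentions R.
Delete trivial equation q(b, k) = q(b, k).
Decompose op/2: cons(b, 1) = cons(b, W),  q(X2, 1) = q(W, 1).
Decompose cons/2: b = b,  1 = W.
Delete trivial equation b = b.
Bind W := 1; substituting into the remaining equation gives: q(X2, 1) = q(1, 1).
Decompose q/2: X2 = 1,  1 = 1.
Bind X2 := 1; no other remaining equation mentions X2. Substituting into the earlier binding gives R := op(1, 1).
Delete trivial equation 1 = 1.
MGU = { R ↦ op(1, 1), W ↦ 1, X2 ↦ 1 }, so R ↦ op(1, 1).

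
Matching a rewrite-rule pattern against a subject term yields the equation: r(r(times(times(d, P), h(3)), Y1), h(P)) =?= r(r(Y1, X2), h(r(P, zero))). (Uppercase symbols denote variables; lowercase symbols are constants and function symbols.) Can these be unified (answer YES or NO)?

Decompose r/2: r(times(times(d, P), h(3)), Y1) =?= r(Y1, X2),  h(P) =?= h(r(P, zero)).
Decompose r/2: times(times(d, P), h(3)) =?= Y1,  Y1 =?= X2.
Bind Y1 := times(times(d, P), h(3)); substituting into the one remaining equation that mentions Y1 gives: times(times(d, P), h(3)) =?= X2.
Bind X2 := times(times(d, P), h(3)); no other remaining equation mentions X2.
Decompose h/1: P =?= r(P, zero).
Occurs check fails: P occurs in r(P, zero); the equation P =?= r(P, zero) has no finite solution.

NO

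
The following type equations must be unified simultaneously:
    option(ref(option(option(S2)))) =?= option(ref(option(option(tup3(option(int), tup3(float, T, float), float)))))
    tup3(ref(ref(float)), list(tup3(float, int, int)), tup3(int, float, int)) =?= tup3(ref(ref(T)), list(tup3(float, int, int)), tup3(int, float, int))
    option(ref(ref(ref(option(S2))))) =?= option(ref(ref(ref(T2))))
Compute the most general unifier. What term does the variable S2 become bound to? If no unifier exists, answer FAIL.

tup3(option(int), tup3(float, float, float), float)

Decompose option/1: ref(option(option(S2))) =?= ref(option(option(tup3(option(int), tup3(float, T, float), float)))).
Decompose ref/1: option(option(S2)) =?= option(option(tup3(option(int), tup3(float, T, float), float))).
Decompose option/1: option(S2) =?= option(tup3(option(int), tup3(float, T, float), float)).
Decompose option/1: S2 =?= tup3(option(int), tup3(float, T, float), float).
Bind S2 := tup3(option(int), tup3(float, T, float), float); substituting into the one remaining equation that mentions S2 gives: option(ref(ref(ref(option(tup3(option(int), tup3(float, T, float), float)))))) =?= option(ref(ref(ref(T2)))).
Decompose tup3/3: ref(ref(float)) =?= ref(ref(T)),  list(tup3(float, int, int)) =?= list(tup3(float, int, int)),  tup3(int, float, int) =?= tup3(int, float, int).
Decompose ref/1: ref(float) =?= ref(T).
Decompose ref/1: float =?= T.
Bind T := float; substituting into the one remaining equation that mentions T gives: option(ref(ref(ref(option(tup3(option(int), tup3(float, float, float), float)))))) =?= option(ref(ref(ref(T2)))). Substituting into the earlier binding gives S2 := tup3(option(int), tup3(float, float, float), float).
Delete trivial equation list(tup3(float, int, int)) =?= list(tup3(float, int, int)).
Delete trivial equation tup3(int, float, int) =?= tup3(int, float, int).
Decompose option/1: ref(ref(ref(option(tup3(option(int), tup3(float, float, float), float))))) =?= ref(ref(ref(T2))).
Decompose ref/1: ref(ref(option(tup3(option(int), tup3(float, float, float), float)))) =?= ref(ref(T2)).
Decompose ref/1: ref(option(tup3(option(int), tup3(float, float, float), float))) =?= ref(T2).
Decompose ref/1: option(tup3(option(int), tup3(float, float, float), float)) =?= T2.
Bind T2 := option(tup3(option(int), tup3(float, float, float), float)).
MGU = { S2 -> tup3(option(int), tup3(float, float, float), float), T -> float, T2 -> option(tup3(option(int), tup3(float, float, float), float)) }, so S2 -> tup3(option(int), tup3(float, float, float), float).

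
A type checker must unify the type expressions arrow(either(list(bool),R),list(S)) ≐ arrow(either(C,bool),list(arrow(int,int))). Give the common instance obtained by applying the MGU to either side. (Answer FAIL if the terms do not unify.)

arrow(either(list(bool),bool),list(arrow(int,int)))

Decompose arrow/2: either(list(bool),R) ≐ either(C,bool),  list(S) ≐ list(arrow(int,int)).
Decompose either/2: list(bool) ≐ C,  R ≐ bool.
Bind C := list(bool); no other remaining equation mentions C.
Bind R := bool; no other remaining equation mentions R.
Decompose list/1: S ≐ arrow(int,int).
Bind S := arrow(int,int).
Applying the MGU to either side gives arrow(either(list(bool),bool),list(arrow(int,int))).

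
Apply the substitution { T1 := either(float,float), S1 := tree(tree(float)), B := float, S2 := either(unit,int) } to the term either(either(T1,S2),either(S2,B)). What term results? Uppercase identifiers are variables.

Replace each occurrence of T1 with either(float,float).
Replace each occurrence of B with float.
Replace each occurrence of S2 with either(unit,int).
Result: either(either(either(float,float),either(unit,int)),either(either(unit,int),float)).

either(either(either(float,float),either(unit,int)),either(either(unit,int),float))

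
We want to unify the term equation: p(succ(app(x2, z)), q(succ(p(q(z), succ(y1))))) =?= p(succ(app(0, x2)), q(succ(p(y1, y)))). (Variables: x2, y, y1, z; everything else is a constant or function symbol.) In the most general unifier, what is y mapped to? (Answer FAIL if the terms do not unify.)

Decompose p/2: succ(app(x2, z)) =?= succ(app(0, x2)),  q(succ(p(q(z), succ(y1)))) =?= q(succ(p(y1, y))).
Decompose succ/1: app(x2, z) =?= app(0, x2).
Decompose app/2: x2 =?= 0,  z =?= x2.
Bind x2 := 0; substituting into the one remaining equation that mentions x2 gives: z =?= 0.
Bind z := 0; substituting into the remaining equation gives: q(succ(p(q(0), succ(y1)))) =?= q(succ(p(y1, y))).
Decompose q/1: succ(p(q(0), succ(y1))) =?= succ(p(y1, y)).
Decompose succ/1: p(q(0), succ(y1)) =?= p(y1, y).
Decompose p/2: q(0) =?= y1,  succ(y1) =?= y.
Bind y1 := q(0); substituting into the remaining equation gives: succ(q(0)) =?= y.
Bind y := succ(q(0)).
MGU = { x2 := 0, z := 0, y1 := q(0), y := succ(q(0)) }, so y := succ(q(0)).

succ(q(0))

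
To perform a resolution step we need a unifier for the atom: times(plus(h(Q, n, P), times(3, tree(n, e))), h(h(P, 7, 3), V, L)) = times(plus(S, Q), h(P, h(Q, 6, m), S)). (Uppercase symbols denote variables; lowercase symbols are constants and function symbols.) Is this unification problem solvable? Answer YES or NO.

NO

Decompose times/2: plus(h(Q, n, P), times(3, tree(n, e))) = plus(S, Q),  h(h(P, 7, 3), V, L) = h(P, h(Q, 6, m), S).
Decompose plus/2: h(Q, n, P) = S,  times(3, tree(n, e)) = Q.
Bind S := h(Q, n, P); substituting into the one remaining equation that mentions S gives: h(h(P, 7, 3), V, L) = h(P, h(Q, 6, m), h(Q, n, P)).
Bind Q := times(3, tree(n, e)); substituting into the remaining equation gives: h(h(P, 7, 3), V, L) = h(P, h(times(3, tree(n, e)), 6, m), h(times(3, tree(n, e)), n, P)). Substituting into the earlier binding gives S := h(times(3, tree(n, e)), n, P).
Decompose h/3: h(P, 7, 3) = P,  V = h(times(3, tree(n, e)), 6, m),  L = h(times(3, tree(n, e)), n, P).
Occurs check fails: P occurs in h(P, 7, 3); the equation P = h(P, 7, 3) has no finite solution.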